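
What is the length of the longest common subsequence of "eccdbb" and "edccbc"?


LCS of "eccdbb" and "edccbc"
DP table:
           e    d    c    c    b    c
      0    0    0    0    0    0    0
  e   0    1    1    1    1    1    1
  c   0    1    1    2    2    2    2
  c   0    1    1    2    3    3    3
  d   0    1    2    2    3    3    3
  b   0    1    2    2    3    4    4
  b   0    1    2    2    3    4    4
LCS length = dp[6][6] = 4

4


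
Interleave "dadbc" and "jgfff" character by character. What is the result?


Interleaving "dadbc" and "jgfff":
  Position 0: 'd' from first, 'j' from second => "dj"
  Position 1: 'a' from first, 'g' from second => "ag"
  Position 2: 'd' from first, 'f' from second => "df"
  Position 3: 'b' from first, 'f' from second => "bf"
  Position 4: 'c' from first, 'f' from second => "cf"
Result: djagdfbfcf

djagdfbfcf


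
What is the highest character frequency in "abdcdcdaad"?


Input: abdcdcdaad
Character counts:
  'a': 3
  'b': 1
  'c': 2
  'd': 4
Maximum frequency: 4

4


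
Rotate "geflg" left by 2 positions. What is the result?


Input: "geflg", rotate left by 2
First 2 characters: "ge"
Remaining characters: "flg"
Concatenate remaining + first: "flg" + "ge" = "flgge"

flgge


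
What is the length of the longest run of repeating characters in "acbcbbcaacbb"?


Input: "acbcbbcaacbb"
Scanning for longest run:
  Position 1 ('c'): new char, reset run to 1
  Position 2 ('b'): new char, reset run to 1
  Position 3 ('c'): new char, reset run to 1
  Position 4 ('b'): new char, reset run to 1
  Position 5 ('b'): continues run of 'b', length=2
  Position 6 ('c'): new char, reset run to 1
  Position 7 ('a'): new char, reset run to 1
  Position 8 ('a'): continues run of 'a', length=2
  Position 9 ('c'): new char, reset run to 1
  Position 10 ('b'): new char, reset run to 1
  Position 11 ('b'): continues run of 'b', length=2
Longest run: 'b' with length 2

2


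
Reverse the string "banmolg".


Input: banmolg
Reading characters right to left:
  Position 6: 'g'
  Position 5: 'l'
  Position 4: 'o'
  Position 3: 'm'
  Position 2: 'n'
  Position 1: 'a'
  Position 0: 'b'
Reversed: glomnab

glomnab


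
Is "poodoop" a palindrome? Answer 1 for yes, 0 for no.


Input: poodoop
Reversed: poodoop
  Compare pos 0 ('p') with pos 6 ('p'): match
  Compare pos 1 ('o') with pos 5 ('o'): match
  Compare pos 2 ('o') with pos 4 ('o'): match
Result: palindrome

1


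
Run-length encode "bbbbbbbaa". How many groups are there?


Input: bbbbbbbaa
Scanning for consecutive runs:
  Group 1: 'b' x 7 (positions 0-6)
  Group 2: 'a' x 2 (positions 7-8)
Total groups: 2

2


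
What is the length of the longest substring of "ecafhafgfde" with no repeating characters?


Input: "ecafhafgfde"
Sliding window (track last position of each char):
  Position 0 ('e'): window [0,0] length 1 -- new best
  Position 1 ('c'): window [0,1] length 2 -- new best
  Position 2 ('a'): window [0,2] length 3 -- new best
  Position 3 ('f'): window [0,3] length 4 -- new best
  Position 4 ('h'): window [0,4] length 5 -- new best
  Position 5 ('a'): repeat (last at 2), move window start to 3
  Position 5 ('a'): window [3,5] length 3
  Position 6 ('f'): repeat (last at 3), move window start to 4
  Position 6 ('f'): window [4,6] length 3
  Position 7 ('g'): window [4,7] length 4
  Position 8 ('f'): repeat (last at 6), move window start to 7
  Position 8 ('f'): window [7,8] length 2
  Position 9 ('d'): window [7,9] length 3
  Position 10 ('e'): window [7,10] length 4
Longest substring with no repeats: "ecafh" with length 5

5


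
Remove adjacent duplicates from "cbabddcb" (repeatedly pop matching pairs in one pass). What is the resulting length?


Input: cbabddcb
Stack-based adjacent duplicate removal:
  Read 'c': push. Stack: c
  Read 'b': push. Stack: cb
  Read 'a': push. Stack: cba
  Read 'b': push. Stack: cbab
  Read 'd': push. Stack: cbabd
  Read 'd': matches stack top 'd' => pop. Stack: cbab
  Read 'c': push. Stack: cbabc
  Read 'b': push. Stack: cbabcb
Final stack: "cbabcb" (length 6)

6


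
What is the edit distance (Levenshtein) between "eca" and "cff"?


Computing edit distance: "eca" -> "cff"
DP table:
           c    f    f
      0    1    2    3
  e   1    1    2    3
  c   2    1    2    3
  a   3    2    2    3
Edit distance = dp[3][3] = 3

3


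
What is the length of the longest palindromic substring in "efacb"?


Input: "efacb"
Checking substrings for palindromes:
  No multi-char palindromic substrings found
Longest palindromic substring: "e" with length 1

1


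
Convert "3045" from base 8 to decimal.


Input: "3045" in base 8
Positional expansion:
  Digit '3' (value 3) x 8^3 = 1536
  Digit '0' (value 0) x 8^2 = 0
  Digit '4' (value 4) x 8^1 = 32
  Digit '5' (value 5) x 8^0 = 5
Sum = 1573

1573


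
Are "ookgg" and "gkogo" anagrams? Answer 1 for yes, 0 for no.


Strings: "ookgg", "gkogo"
Sorted first:  ggkoo
Sorted second: ggkoo
Sorted forms match => anagrams

1


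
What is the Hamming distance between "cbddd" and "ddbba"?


Comparing "cbddd" and "ddbba" position by position:
  Position 0: 'c' vs 'd' => differ
  Position 1: 'b' vs 'd' => differ
  Position 2: 'd' vs 'b' => differ
  Position 3: 'd' vs 'b' => differ
  Position 4: 'd' vs 'a' => differ
Total differences (Hamming distance): 5

5


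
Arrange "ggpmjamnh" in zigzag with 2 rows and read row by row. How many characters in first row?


Zigzag "ggpmjamnh" into 2 rows:
Placing characters:
  'g' => row 0
  'g' => row 1
  'p' => row 0
  'm' => row 1
  'j' => row 0
  'a' => row 1
  'm' => row 0
  'n' => row 1
  'h' => row 0
Rows:
  Row 0: "gpjmh"
  Row 1: "gman"
First row length: 5

5


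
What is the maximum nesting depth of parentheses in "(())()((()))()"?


Input: "(())()((()))()"
Tracking depth:
  Position 0 '(': depth becomes 1
  Position 1 '(': depth becomes 2
  Position 2 ')': depth becomes 1
  Position 3 ')': depth becomes 0
  Position 4 '(': depth becomes 1
  Position 5 ')': depth becomes 0
  Position 6 '(': depth becomes 1
  Position 7 '(': depth becomes 2
  Position 8 '(': depth becomes 3
  Position 9 ')': depth becomes 2
  Position 10 ')': depth becomes 1
  Position 11 ')': depth becomes 0
  Position 12 '(': depth becomes 1
  Position 13 ')': depth becomes 0
Maximum depth reached: 3

3


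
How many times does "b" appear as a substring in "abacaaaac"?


Searching for "b" in "abacaaaac"
Scanning each position:
  Position 0: "a" => no
  Position 1: "b" => MATCH
  Position 2: "a" => no
  Position 3: "c" => no
  Position 4: "a" => no
  Position 5: "a" => no
  Position 6: "a" => no
  Position 7: "a" => no
  Position 8: "c" => no
Total occurrences: 1

1


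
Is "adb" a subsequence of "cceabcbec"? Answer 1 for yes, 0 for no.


Check if "adb" is a subsequence of "cceabcbec"
Greedy scan:
  Position 0 ('c'): no match needed
  Position 1 ('c'): no match needed
  Position 2 ('e'): no match needed
  Position 3 ('a'): matches sub[0] = 'a'
  Position 4 ('b'): no match needed
  Position 5 ('c'): no match needed
  Position 6 ('b'): no match needed
  Position 7 ('e'): no match needed
  Position 8 ('c'): no match needed
Only matched 1/3 characters => not a subsequence

0


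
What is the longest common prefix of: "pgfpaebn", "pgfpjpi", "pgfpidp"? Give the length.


Words: pgfpaebn, pgfpjpi, pgfpidp
  Position 0: all 'p' => match
  Position 1: all 'g' => match
  Position 2: all 'f' => match
  Position 3: all 'p' => match
  Position 4: ('a', 'j', 'i') => mismatch, stop
LCP = "pgfp" (length 4)

4


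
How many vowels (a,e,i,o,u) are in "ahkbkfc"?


Input: ahkbkfc
Checking each character:
  'a' at position 0: vowel (running total: 1)
  'h' at position 1: consonant
  'k' at position 2: consonant
  'b' at position 3: consonant
  'k' at position 4: consonant
  'f' at position 5: consonant
  'c' at position 6: consonant
Total vowels: 1

1


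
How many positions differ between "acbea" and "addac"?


Comparing "acbea" and "addac" position by position:
  Position 0: 'a' vs 'a' => same
  Position 1: 'c' vs 'd' => DIFFER
  Position 2: 'b' vs 'd' => DIFFER
  Position 3: 'e' vs 'a' => DIFFER
  Position 4: 'a' vs 'c' => DIFFER
Positions that differ: 4

4


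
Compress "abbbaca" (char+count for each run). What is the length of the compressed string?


Input: abbbaca
Runs:
  'a' x 1 => "a1"
  'b' x 3 => "b3"
  'a' x 1 => "a1"
  'c' x 1 => "c1"
  'a' x 1 => "a1"
Compressed: "a1b3a1c1a1"
Compressed length: 10

10


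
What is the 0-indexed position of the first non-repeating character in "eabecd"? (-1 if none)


Input: eabecd
Character frequencies:
  'a': 1
  'b': 1
  'c': 1
  'd': 1
  'e': 2
Scanning left to right for freq == 1:
  Position 0 ('e'): freq=2, skip
  Position 1 ('a'): unique! => answer = 1

1


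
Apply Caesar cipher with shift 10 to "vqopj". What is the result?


Caesar cipher: shift "vqopj" by 10
  'v' (pos 21) + 10 = pos 5 = 'f'
  'q' (pos 16) + 10 = pos 0 = 'a'
  'o' (pos 14) + 10 = pos 24 = 'y'
  'p' (pos 15) + 10 = pos 25 = 'z'
  'j' (pos 9) + 10 = pos 19 = 't'
Result: fayzt

fayzt


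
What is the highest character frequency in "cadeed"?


Input: cadeed
Character counts:
  'a': 1
  'c': 1
  'd': 2
  'e': 2
Maximum frequency: 2

2


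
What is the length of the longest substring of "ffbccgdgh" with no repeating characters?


Input: "ffbccgdgh"
Sliding window (track last position of each char):
  Position 0 ('f'): window [0,0] length 1 -- new best
  Position 1 ('f'): repeat (last at 0), move window start to 1
  Position 1 ('f'): window [1,1] length 1
  Position 2 ('b'): window [1,2] length 2 -- new best
  Position 3 ('c'): window [1,3] length 3 -- new best
  Position 4 ('c'): repeat (last at 3), move window start to 4
  Position 4 ('c'): window [4,4] length 1
  Position 5 ('g'): window [4,5] length 2
  Position 6 ('d'): window [4,6] length 3
  Position 7 ('g'): repeat (last at 5), move window start to 6
  Position 7 ('g'): window [6,7] length 2
  Position 8 ('h'): window [6,8] length 3
Longest substring with no repeats: "fbc" with length 3

3


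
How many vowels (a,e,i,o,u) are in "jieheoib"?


Input: jieheoib
Checking each character:
  'j' at position 0: consonant
  'i' at position 1: vowel (running total: 1)
  'e' at position 2: vowel (running total: 2)
  'h' at position 3: consonant
  'e' at position 4: vowel (running total: 3)
  'o' at position 5: vowel (running total: 4)
  'i' at position 6: vowel (running total: 5)
  'b' at position 7: consonant
Total vowels: 5

5


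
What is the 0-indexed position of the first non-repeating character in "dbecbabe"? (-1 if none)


Input: dbecbabe
Character frequencies:
  'a': 1
  'b': 3
  'c': 1
  'd': 1
  'e': 2
Scanning left to right for freq == 1:
  Position 0 ('d'): unique! => answer = 0

0


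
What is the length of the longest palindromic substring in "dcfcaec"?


Input: "dcfcaec"
Checking substrings for palindromes:
  [1:4] "cfc" (len 3) => palindrome
Longest palindromic substring: "cfc" with length 3

3


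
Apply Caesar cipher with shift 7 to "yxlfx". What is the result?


Caesar cipher: shift "yxlfx" by 7
  'y' (pos 24) + 7 = pos 5 = 'f'
  'x' (pos 23) + 7 = pos 4 = 'e'
  'l' (pos 11) + 7 = pos 18 = 's'
  'f' (pos 5) + 7 = pos 12 = 'm'
  'x' (pos 23) + 7 = pos 4 = 'e'
Result: fesme

fesme


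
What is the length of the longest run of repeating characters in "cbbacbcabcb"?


Input: "cbbacbcabcb"
Scanning for longest run:
  Position 1 ('b'): new char, reset run to 1
  Position 2 ('b'): continues run of 'b', length=2
  Position 3 ('a'): new char, reset run to 1
  Position 4 ('c'): new char, reset run to 1
  Position 5 ('b'): new char, reset run to 1
  Position 6 ('c'): new char, reset run to 1
  Position 7 ('a'): new char, reset run to 1
  Position 8 ('b'): new char, reset run to 1
  Position 9 ('c'): new char, reset run to 1
  Position 10 ('b'): new char, reset run to 1
Longest run: 'b' with length 2

2


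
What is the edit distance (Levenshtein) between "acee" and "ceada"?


Computing edit distance: "acee" -> "ceada"
DP table:
           c    e    a    d    a
      0    1    2    3    4    5
  a   1    1    2    2    3    4
  c   2    1    2    3    3    4
  e   3    2    1    2    3    4
  e   4    3    2    2    3    4
Edit distance = dp[4][5] = 4

4


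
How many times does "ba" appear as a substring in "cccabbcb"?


Searching for "ba" in "cccabbcb"
Scanning each position:
  Position 0: "cc" => no
  Position 1: "cc" => no
  Position 2: "ca" => no
  Position 3: "ab" => no
  Position 4: "bb" => no
  Position 5: "bc" => no
  Position 6: "cb" => no
Total occurrences: 0

0


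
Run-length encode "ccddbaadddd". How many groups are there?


Input: ccddbaadddd
Scanning for consecutive runs:
  Group 1: 'c' x 2 (positions 0-1)
  Group 2: 'd' x 2 (positions 2-3)
  Group 3: 'b' x 1 (positions 4-4)
  Group 4: 'a' x 2 (positions 5-6)
  Group 5: 'd' x 4 (positions 7-10)
Total groups: 5

5


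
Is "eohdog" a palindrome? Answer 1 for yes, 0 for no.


Input: eohdog
Reversed: godhoe
  Compare pos 0 ('e') with pos 5 ('g'): MISMATCH
  Compare pos 1 ('o') with pos 4 ('o'): match
  Compare pos 2 ('h') with pos 3 ('d'): MISMATCH
Result: not a palindrome

0


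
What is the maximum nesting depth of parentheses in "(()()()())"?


Input: "(()()()())"
Tracking depth:
  Position 0 '(': depth becomes 1
  Position 1 '(': depth becomes 2
  Position 2 ')': depth becomes 1
  Position 3 '(': depth becomes 2
  Position 4 ')': depth becomes 1
  Position 5 '(': depth becomes 2
  Position 6 ')': depth becomes 1
  Position 7 '(': depth becomes 2
  Position 8 ')': depth becomes 1
  Position 9 ')': depth becomes 0
Maximum depth reached: 2

2


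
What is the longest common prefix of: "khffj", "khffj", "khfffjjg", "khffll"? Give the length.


Words: khffj, khffj, khfffjjg, khffll
  Position 0: all 'k' => match
  Position 1: all 'h' => match
  Position 2: all 'f' => match
  Position 3: all 'f' => match
  Position 4: ('j', 'j', 'f', 'l') => mismatch, stop
LCP = "khff" (length 4)

4


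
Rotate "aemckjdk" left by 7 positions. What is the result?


Input: "aemckjdk", rotate left by 7
First 7 characters: "aemckjd"
Remaining characters: "k"
Concatenate remaining + first: "k" + "aemckjd" = "kaemckjd"

kaemckjd


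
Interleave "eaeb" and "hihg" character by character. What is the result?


Interleaving "eaeb" and "hihg":
  Position 0: 'e' from first, 'h' from second => "eh"
  Position 1: 'a' from first, 'i' from second => "ai"
  Position 2: 'e' from first, 'h' from second => "eh"
  Position 3: 'b' from first, 'g' from second => "bg"
Result: ehaiehbg

ehaiehbg


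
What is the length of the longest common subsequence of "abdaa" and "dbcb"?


LCS of "abdaa" and "dbcb"
DP table:
           d    b    c    b
      0    0    0    0    0
  a   0    0    0    0    0
  b   0    0    1    1    1
  d   0    1    1    1    1
  a   0    1    1    1    1
  a   0    1    1    1    1
LCS length = dp[5][4] = 1

1


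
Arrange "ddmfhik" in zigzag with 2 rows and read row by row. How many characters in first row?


Zigzag "ddmfhik" into 2 rows:
Placing characters:
  'd' => row 0
  'd' => row 1
  'm' => row 0
  'f' => row 1
  'h' => row 0
  'i' => row 1
  'k' => row 0
Rows:
  Row 0: "dmhk"
  Row 1: "dfi"
First row length: 4

4


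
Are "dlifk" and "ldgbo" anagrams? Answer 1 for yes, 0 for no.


Strings: "dlifk", "ldgbo"
Sorted first:  dfikl
Sorted second: bdglo
Differ at position 0: 'd' vs 'b' => not anagrams

0


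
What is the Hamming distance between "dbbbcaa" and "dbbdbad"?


Comparing "dbbbcaa" and "dbbdbad" position by position:
  Position 0: 'd' vs 'd' => same
  Position 1: 'b' vs 'b' => same
  Position 2: 'b' vs 'b' => same
  Position 3: 'b' vs 'd' => differ
  Position 4: 'c' vs 'b' => differ
  Position 5: 'a' vs 'a' => same
  Position 6: 'a' vs 'd' => differ
Total differences (Hamming distance): 3

3


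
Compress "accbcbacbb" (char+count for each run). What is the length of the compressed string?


Input: accbcbacbb
Runs:
  'a' x 1 => "a1"
  'c' x 2 => "c2"
  'b' x 1 => "b1"
  'c' x 1 => "c1"
  'b' x 1 => "b1"
  'a' x 1 => "a1"
  'c' x 1 => "c1"
  'b' x 2 => "b2"
Compressed: "a1c2b1c1b1a1c1b2"
Compressed length: 16

16


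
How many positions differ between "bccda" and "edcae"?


Comparing "bccda" and "edcae" position by position:
  Position 0: 'b' vs 'e' => DIFFER
  Position 1: 'c' vs 'd' => DIFFER
  Position 2: 'c' vs 'c' => same
  Position 3: 'd' vs 'a' => DIFFER
  Position 4: 'a' vs 'e' => DIFFER
Positions that differ: 4

4


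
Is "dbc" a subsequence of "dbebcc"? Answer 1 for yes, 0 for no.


Check if "dbc" is a subsequence of "dbebcc"
Greedy scan:
  Position 0 ('d'): matches sub[0] = 'd'
  Position 1 ('b'): matches sub[1] = 'b'
  Position 2 ('e'): no match needed
  Position 3 ('b'): no match needed
  Position 4 ('c'): matches sub[2] = 'c'
  Position 5 ('c'): no match needed
All 3 characters matched => is a subsequence

1


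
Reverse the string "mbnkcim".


Input: mbnkcim
Reading characters right to left:
  Position 6: 'm'
  Position 5: 'i'
  Position 4: 'c'
  Position 3: 'k'
  Position 2: 'n'
  Position 1: 'b'
  Position 0: 'm'
Reversed: micknbm

micknbm


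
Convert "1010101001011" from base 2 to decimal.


Input: "1010101001011" in base 2
Positional expansion:
  Digit '1' (value 1) x 2^12 = 4096
  Digit '0' (value 0) x 2^11 = 0
  Digit '1' (value 1) x 2^10 = 1024
  Digit '0' (value 0) x 2^9 = 0
  Digit '1' (value 1) x 2^8 = 256
  Digit '0' (value 0) x 2^7 = 0
  Digit '1' (value 1) x 2^6 = 64
  Digit '0' (value 0) x 2^5 = 0
  Digit '0' (value 0) x 2^4 = 0
  Digit '1' (value 1) x 2^3 = 8
  Digit '0' (value 0) x 2^2 = 0
  Digit '1' (value 1) x 2^1 = 2
  Digit '1' (value 1) x 2^0 = 1
Sum = 5451

5451


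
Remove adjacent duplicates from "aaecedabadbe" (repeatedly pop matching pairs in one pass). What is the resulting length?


Input: aaecedabadbe
Stack-based adjacent duplicate removal:
  Read 'a': push. Stack: a
  Read 'a': matches stack top 'a' => pop. Stack: (empty)
  Read 'e': push. Stack: e
  Read 'c': push. Stack: ec
  Read 'e': push. Stack: ece
  Read 'd': push. Stack: eced
  Read 'a': push. Stack: eceda
  Read 'b': push. Stack: ecedab
  Read 'a': push. Stack: ecedaba
  Read 'd': push. Stack: ecedabad
  Read 'b': push. Stack: ecedabadb
  Read 'e': push. Stack: ecedabadbe
Final stack: "ecedabadbe" (length 10)

10


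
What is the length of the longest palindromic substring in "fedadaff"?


Input: "fedadaff"
Checking substrings for palindromes:
  [2:5] "dad" (len 3) => palindrome
  [3:6] "ada" (len 3) => palindrome
  [6:8] "ff" (len 2) => palindrome
Longest palindromic substring: "dad" with length 3

3


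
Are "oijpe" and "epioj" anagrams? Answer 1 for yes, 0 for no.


Strings: "oijpe", "epioj"
Sorted first:  eijop
Sorted second: eijop
Sorted forms match => anagrams

1


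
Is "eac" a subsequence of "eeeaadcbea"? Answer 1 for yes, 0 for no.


Check if "eac" is a subsequence of "eeeaadcbea"
Greedy scan:
  Position 0 ('e'): matches sub[0] = 'e'
  Position 1 ('e'): no match needed
  Position 2 ('e'): no match needed
  Position 3 ('a'): matches sub[1] = 'a'
  Position 4 ('a'): no match needed
  Position 5 ('d'): no match needed
  Position 6 ('c'): matches sub[2] = 'c'
  Position 7 ('b'): no match needed
  Position 8 ('e'): no match needed
  Position 9 ('a'): no match needed
All 3 characters matched => is a subsequence

1


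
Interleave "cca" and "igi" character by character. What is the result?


Interleaving "cca" and "igi":
  Position 0: 'c' from first, 'i' from second => "ci"
  Position 1: 'c' from first, 'g' from second => "cg"
  Position 2: 'a' from first, 'i' from second => "ai"
Result: cicgai

cicgai


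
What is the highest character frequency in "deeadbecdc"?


Input: deeadbecdc
Character counts:
  'a': 1
  'b': 1
  'c': 2
  'd': 3
  'e': 3
Maximum frequency: 3

3


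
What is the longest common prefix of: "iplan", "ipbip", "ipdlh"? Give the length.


Words: iplan, ipbip, ipdlh
  Position 0: all 'i' => match
  Position 1: all 'p' => match
  Position 2: ('l', 'b', 'd') => mismatch, stop
LCP = "ip" (length 2)

2


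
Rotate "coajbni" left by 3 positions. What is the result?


Input: "coajbni", rotate left by 3
First 3 characters: "coa"
Remaining characters: "jbni"
Concatenate remaining + first: "jbni" + "coa" = "jbnicoa"

jbnicoa


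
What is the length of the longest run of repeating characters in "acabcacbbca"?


Input: "acabcacbbca"
Scanning for longest run:
  Position 1 ('c'): new char, reset run to 1
  Position 2 ('a'): new char, reset run to 1
  Position 3 ('b'): new char, reset run to 1
  Position 4 ('c'): new char, reset run to 1
  Position 5 ('a'): new char, reset run to 1
  Position 6 ('c'): new char, reset run to 1
  Position 7 ('b'): new char, reset run to 1
  Position 8 ('b'): continues run of 'b', length=2
  Position 9 ('c'): new char, reset run to 1
  Position 10 ('a'): new char, reset run to 1
Longest run: 'b' with length 2

2


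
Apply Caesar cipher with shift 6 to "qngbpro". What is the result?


Caesar cipher: shift "qngbpro" by 6
  'q' (pos 16) + 6 = pos 22 = 'w'
  'n' (pos 13) + 6 = pos 19 = 't'
  'g' (pos 6) + 6 = pos 12 = 'm'
  'b' (pos 1) + 6 = pos 7 = 'h'
  'p' (pos 15) + 6 = pos 21 = 'v'
  'r' (pos 17) + 6 = pos 23 = 'x'
  'o' (pos 14) + 6 = pos 20 = 'u'
Result: wtmhvxu

wtmhvxu


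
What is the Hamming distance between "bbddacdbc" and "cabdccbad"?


Comparing "bbddacdbc" and "cabdccbad" position by position:
  Position 0: 'b' vs 'c' => differ
  Position 1: 'b' vs 'a' => differ
  Position 2: 'd' vs 'b' => differ
  Position 3: 'd' vs 'd' => same
  Position 4: 'a' vs 'c' => differ
  Position 5: 'c' vs 'c' => same
  Position 6: 'd' vs 'b' => differ
  Position 7: 'b' vs 'a' => differ
  Position 8: 'c' vs 'd' => differ
Total differences (Hamming distance): 7

7


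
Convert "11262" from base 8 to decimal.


Input: "11262" in base 8
Positional expansion:
  Digit '1' (value 1) x 8^4 = 4096
  Digit '1' (value 1) x 8^3 = 512
  Digit '2' (value 2) x 8^2 = 128
  Digit '6' (value 6) x 8^1 = 48
  Digit '2' (value 2) x 8^0 = 2
Sum = 4786

4786


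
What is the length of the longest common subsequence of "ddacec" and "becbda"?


LCS of "ddacec" and "becbda"
DP table:
           b    e    c    b    d    a
      0    0    0    0    0    0    0
  d   0    0    0    0    0    1    1
  d   0    0    0    0    0    1    1
  a   0    0    0    0    0    1    2
  c   0    0    0    1    1    1    2
  e   0    0    1    1    1    1    2
  c   0    0    1    2    2    2    2
LCS length = dp[6][6] = 2

2


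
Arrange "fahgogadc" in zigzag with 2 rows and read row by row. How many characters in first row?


Zigzag "fahgogadc" into 2 rows:
Placing characters:
  'f' => row 0
  'a' => row 1
  'h' => row 0
  'g' => row 1
  'o' => row 0
  'g' => row 1
  'a' => row 0
  'd' => row 1
  'c' => row 0
Rows:
  Row 0: "fhoac"
  Row 1: "aggd"
First row length: 5

5


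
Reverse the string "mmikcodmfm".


Input: mmikcodmfm
Reading characters right to left:
  Position 9: 'm'
  Position 8: 'f'
  Position 7: 'm'
  Position 6: 'd'
  Position 5: 'o'
  Position 4: 'c'
  Position 3: 'k'
  Position 2: 'i'
  Position 1: 'm'
  Position 0: 'm'
Reversed: mfmdockimm

mfmdockimm


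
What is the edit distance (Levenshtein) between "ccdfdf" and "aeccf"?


Computing edit distance: "ccdfdf" -> "aeccf"
DP table:
           a    e    c    c    f
      0    1    2    3    4    5
  c   1    1    2    2    3    4
  c   2    2    2    2    2    3
  d   3    3    3    3    3    3
  f   4    4    4    4    4    3
  d   5    5    5    5    5    4
  f   6    6    6    6    6    5
Edit distance = dp[6][5] = 5

5


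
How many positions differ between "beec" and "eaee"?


Comparing "beec" and "eaee" position by position:
  Position 0: 'b' vs 'e' => DIFFER
  Position 1: 'e' vs 'a' => DIFFER
  Position 2: 'e' vs 'e' => same
  Position 3: 'c' vs 'e' => DIFFER
Positions that differ: 3

3


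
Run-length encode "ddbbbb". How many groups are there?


Input: ddbbbb
Scanning for consecutive runs:
  Group 1: 'd' x 2 (positions 0-1)
  Group 2: 'b' x 4 (positions 2-5)
Total groups: 2

2


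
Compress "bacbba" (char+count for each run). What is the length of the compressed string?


Input: bacbba
Runs:
  'b' x 1 => "b1"
  'a' x 1 => "a1"
  'c' x 1 => "c1"
  'b' x 2 => "b2"
  'a' x 1 => "a1"
Compressed: "b1a1c1b2a1"
Compressed length: 10

10


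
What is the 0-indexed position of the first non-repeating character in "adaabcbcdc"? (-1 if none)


Input: adaabcbcdc
Character frequencies:
  'a': 3
  'b': 2
  'c': 3
  'd': 2
Scanning left to right for freq == 1:
  Position 0 ('a'): freq=3, skip
  Position 1 ('d'): freq=2, skip
  Position 2 ('a'): freq=3, skip
  Position 3 ('a'): freq=3, skip
  Position 4 ('b'): freq=2, skip
  Position 5 ('c'): freq=3, skip
  Position 6 ('b'): freq=2, skip
  Position 7 ('c'): freq=3, skip
  Position 8 ('d'): freq=2, skip
  Position 9 ('c'): freq=3, skip
  No unique character found => answer = -1

-1


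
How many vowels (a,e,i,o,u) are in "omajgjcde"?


Input: omajgjcde
Checking each character:
  'o' at position 0: vowel (running total: 1)
  'm' at position 1: consonant
  'a' at position 2: vowel (running total: 2)
  'j' at position 3: consonant
  'g' at position 4: consonant
  'j' at position 5: consonant
  'c' at position 6: consonant
  'd' at position 7: consonant
  'e' at position 8: vowel (running total: 3)
Total vowels: 3

3


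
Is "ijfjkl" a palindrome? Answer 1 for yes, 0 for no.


Input: ijfjkl
Reversed: lkjfji
  Compare pos 0 ('i') with pos 5 ('l'): MISMATCH
  Compare pos 1 ('j') with pos 4 ('k'): MISMATCH
  Compare pos 2 ('f') with pos 3 ('j'): MISMATCH
Result: not a palindrome

0


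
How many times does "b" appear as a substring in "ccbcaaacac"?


Searching for "b" in "ccbcaaacac"
Scanning each position:
  Position 0: "c" => no
  Position 1: "c" => no
  Position 2: "b" => MATCH
  Position 3: "c" => no
  Position 4: "a" => no
  Position 5: "a" => no
  Position 6: "a" => no
  Position 7: "c" => no
  Position 8: "a" => no
  Position 9: "c" => no
Total occurrences: 1

1


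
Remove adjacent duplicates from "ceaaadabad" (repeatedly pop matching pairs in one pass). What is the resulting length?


Input: ceaaadabad
Stack-based adjacent duplicate removal:
  Read 'c': push. Stack: c
  Read 'e': push. Stack: ce
  Read 'a': push. Stack: cea
  Read 'a': matches stack top 'a' => pop. Stack: ce
  Read 'a': push. Stack: cea
  Read 'd': push. Stack: cead
  Read 'a': push. Stack: ceada
  Read 'b': push. Stack: ceadab
  Read 'a': push. Stack: ceadaba
  Read 'd': push. Stack: ceadabad
Final stack: "ceadabad" (length 8)

8


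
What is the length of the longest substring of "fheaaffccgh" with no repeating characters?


Input: "fheaaffccgh"
Sliding window (track last position of each char):
  Position 0 ('f'): window [0,0] length 1 -- new best
  Position 1 ('h'): window [0,1] length 2 -- new best
  Position 2 ('e'): window [0,2] length 3 -- new best
  Position 3 ('a'): window [0,3] length 4 -- new best
  Position 4 ('a'): repeat (last at 3), move window start to 4
  Position 4 ('a'): window [4,4] length 1
  Position 5 ('f'): window [4,5] length 2
  Position 6 ('f'): repeat (last at 5), move window start to 6
  Position 6 ('f'): window [6,6] length 1
  Position 7 ('c'): window [6,7] length 2
  Position 8 ('c'): repeat (last at 7), move window start to 8
  Position 8 ('c'): window [8,8] length 1
  Position 9 ('g'): window [8,9] length 2
  Position 10 ('h'): window [8,10] length 3
Longest substring with no repeats: "fhea" with length 4

4


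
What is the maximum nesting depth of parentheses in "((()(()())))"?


Input: "((()(()())))"
Tracking depth:
  Position 0 '(': depth becomes 1
  Position 1 '(': depth becomes 2
  Position 2 '(': depth becomes 3
  Position 3 ')': depth becomes 2
  Position 4 '(': depth becomes 3
  Position 5 '(': depth becomes 4
  Position 6 ')': depth becomes 3
  Position 7 '(': depth becomes 4
  Position 8 ')': depth becomes 3
  Position 9 ')': depth becomes 2
  Position 10 ')': depth becomes 1
  Position 11 ')': depth becomes 0
Maximum depth reached: 4

4


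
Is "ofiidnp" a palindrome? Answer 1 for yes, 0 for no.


Input: ofiidnp
Reversed: pndiifo
  Compare pos 0 ('o') with pos 6 ('p'): MISMATCH
  Compare pos 1 ('f') with pos 5 ('n'): MISMATCH
  Compare pos 2 ('i') with pos 4 ('d'): MISMATCH
Result: not a palindrome

0


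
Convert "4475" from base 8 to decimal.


Input: "4475" in base 8
Positional expansion:
  Digit '4' (value 4) x 8^3 = 2048
  Digit '4' (value 4) x 8^2 = 256
  Digit '7' (value 7) x 8^1 = 56
  Digit '5' (value 5) x 8^0 = 5
Sum = 2365

2365


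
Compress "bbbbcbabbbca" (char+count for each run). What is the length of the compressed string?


Input: bbbbcbabbbca
Runs:
  'b' x 4 => "b4"
  'c' x 1 => "c1"
  'b' x 1 => "b1"
  'a' x 1 => "a1"
  'b' x 3 => "b3"
  'c' x 1 => "c1"
  'a' x 1 => "a1"
Compressed: "b4c1b1a1b3c1a1"
Compressed length: 14

14


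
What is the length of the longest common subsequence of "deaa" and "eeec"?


LCS of "deaa" and "eeec"
DP table:
           e    e    e    c
      0    0    0    0    0
  d   0    0    0    0    0
  e   0    1    1    1    1
  a   0    1    1    1    1
  a   0    1    1    1    1
LCS length = dp[4][4] = 1

1


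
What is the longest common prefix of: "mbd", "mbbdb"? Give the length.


Words: mbd, mbbdb
  Position 0: all 'm' => match
  Position 1: all 'b' => match
  Position 2: ('d', 'b') => mismatch, stop
LCP = "mb" (length 2)

2


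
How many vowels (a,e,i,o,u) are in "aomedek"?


Input: aomedek
Checking each character:
  'a' at position 0: vowel (running total: 1)
  'o' at position 1: vowel (running total: 2)
  'm' at position 2: consonant
  'e' at position 3: vowel (running total: 3)
  'd' at position 4: consonant
  'e' at position 5: vowel (running total: 4)
  'k' at position 6: consonant
Total vowels: 4

4


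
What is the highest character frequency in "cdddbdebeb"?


Input: cdddbdebeb
Character counts:
  'b': 3
  'c': 1
  'd': 4
  'e': 2
Maximum frequency: 4

4


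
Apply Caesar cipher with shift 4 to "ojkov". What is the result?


Caesar cipher: shift "ojkov" by 4
  'o' (pos 14) + 4 = pos 18 = 's'
  'j' (pos 9) + 4 = pos 13 = 'n'
  'k' (pos 10) + 4 = pos 14 = 'o'
  'o' (pos 14) + 4 = pos 18 = 's'
  'v' (pos 21) + 4 = pos 25 = 'z'
Result: snosz

snosz


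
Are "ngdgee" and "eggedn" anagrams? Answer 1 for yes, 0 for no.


Strings: "ngdgee", "eggedn"
Sorted first:  deeggn
Sorted second: deeggn
Sorted forms match => anagrams

1


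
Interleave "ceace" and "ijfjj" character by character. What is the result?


Interleaving "ceace" and "ijfjj":
  Position 0: 'c' from first, 'i' from second => "ci"
  Position 1: 'e' from first, 'j' from second => "ej"
  Position 2: 'a' from first, 'f' from second => "af"
  Position 3: 'c' from first, 'j' from second => "cj"
  Position 4: 'e' from first, 'j' from second => "ej"
Result: ciejafcjej

ciejafcjej


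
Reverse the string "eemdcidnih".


Input: eemdcidnih
Reading characters right to left:
  Position 9: 'h'
  Position 8: 'i'
  Position 7: 'n'
  Position 6: 'd'
  Position 5: 'i'
  Position 4: 'c'
  Position 3: 'd'
  Position 2: 'm'
  Position 1: 'e'
  Position 0: 'e'
Reversed: hindicdmee

hindicdmee


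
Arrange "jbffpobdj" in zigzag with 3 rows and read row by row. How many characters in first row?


Zigzag "jbffpobdj" into 3 rows:
Placing characters:
  'j' => row 0
  'b' => row 1
  'f' => row 2
  'f' => row 1
  'p' => row 0
  'o' => row 1
  'b' => row 2
  'd' => row 1
  'j' => row 0
Rows:
  Row 0: "jpj"
  Row 1: "bfod"
  Row 2: "fb"
First row length: 3

3


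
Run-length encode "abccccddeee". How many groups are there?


Input: abccccddeee
Scanning for consecutive runs:
  Group 1: 'a' x 1 (positions 0-0)
  Group 2: 'b' x 1 (positions 1-1)
  Group 3: 'c' x 4 (positions 2-5)
  Group 4: 'd' x 2 (positions 6-7)
  Group 5: 'e' x 3 (positions 8-10)
Total groups: 5

5


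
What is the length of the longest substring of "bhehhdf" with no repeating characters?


Input: "bhehhdf"
Sliding window (track last position of each char):
  Position 0 ('b'): window [0,0] length 1 -- new best
  Position 1 ('h'): window [0,1] length 2 -- new best
  Position 2 ('e'): window [0,2] length 3 -- new best
  Position 3 ('h'): repeat (last at 1), move window start to 2
  Position 3 ('h'): window [2,3] length 2
  Position 4 ('h'): repeat (last at 3), move window start to 4
  Position 4 ('h'): window [4,4] length 1
  Position 5 ('d'): window [4,5] length 2
  Position 6 ('f'): window [4,6] length 3
Longest substring with no repeats: "bhe" with length 3

3


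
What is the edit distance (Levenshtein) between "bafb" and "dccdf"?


Computing edit distance: "bafb" -> "dccdf"
DP table:
           d    c    c    d    f
      0    1    2    3    4    5
  b   1    1    2    3    4    5
  a   2    2    2    3    4    5
  f   3    3    3    3    4    4
  b   4    4    4    4    4    5
Edit distance = dp[4][5] = 5

5


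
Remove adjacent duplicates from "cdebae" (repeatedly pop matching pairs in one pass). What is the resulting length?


Input: cdebae
Stack-based adjacent duplicate removal:
  Read 'c': push. Stack: c
  Read 'd': push. Stack: cd
  Read 'e': push. Stack: cde
  Read 'b': push. Stack: cdeb
  Read 'a': push. Stack: cdeba
  Read 'e': push. Stack: cdebae
Final stack: "cdebae" (length 6)

6


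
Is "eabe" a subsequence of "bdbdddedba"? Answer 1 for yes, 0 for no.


Check if "eabe" is a subsequence of "bdbdddedba"
Greedy scan:
  Position 0 ('b'): no match needed
  Position 1 ('d'): no match needed
  Position 2 ('b'): no match needed
  Position 3 ('d'): no match needed
  Position 4 ('d'): no match needed
  Position 5 ('d'): no match needed
  Position 6 ('e'): matches sub[0] = 'e'
  Position 7 ('d'): no match needed
  Position 8 ('b'): no match needed
  Position 9 ('a'): matches sub[1] = 'a'
Only matched 2/4 characters => not a subsequence

0


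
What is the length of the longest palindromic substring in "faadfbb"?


Input: "faadfbb"
Checking substrings for palindromes:
  [1:3] "aa" (len 2) => palindrome
  [5:7] "bb" (len 2) => palindrome
Longest palindromic substring: "aa" with length 2

2


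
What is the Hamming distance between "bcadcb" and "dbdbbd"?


Comparing "bcadcb" and "dbdbbd" position by position:
  Position 0: 'b' vs 'd' => differ
  Position 1: 'c' vs 'b' => differ
  Position 2: 'a' vs 'd' => differ
  Position 3: 'd' vs 'b' => differ
  Position 4: 'c' vs 'b' => differ
  Position 5: 'b' vs 'd' => differ
Total differences (Hamming distance): 6

6


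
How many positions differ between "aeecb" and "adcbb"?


Comparing "aeecb" and "adcbb" position by position:
  Position 0: 'a' vs 'a' => same
  Position 1: 'e' vs 'd' => DIFFER
  Position 2: 'e' vs 'c' => DIFFER
  Position 3: 'c' vs 'b' => DIFFER
  Position 4: 'b' vs 'b' => same
Positions that differ: 3

3


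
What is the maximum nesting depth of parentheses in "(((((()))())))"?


Input: "(((((()))())))"
Tracking depth:
  Position 0 '(': depth becomes 1
  Position 1 '(': depth becomes 2
  Position 2 '(': depth becomes 3
  Position 3 '(': depth becomes 4
  Position 4 '(': depth becomes 5
  Position 5 '(': depth becomes 6
  Position 6 ')': depth becomes 5
  Position 7 ')': depth becomes 4
  Position 8 ')': depth becomes 3
  Position 9 '(': depth becomes 4
  Position 10 ')': depth becomes 3
  Position 11 ')': depth becomes 2
  Position 12 ')': depth becomes 1
  Position 13 ')': depth becomes 0
Maximum depth reached: 6

6


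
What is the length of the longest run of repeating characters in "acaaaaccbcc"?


Input: "acaaaaccbcc"
Scanning for longest run:
  Position 1 ('c'): new char, reset run to 1
  Position 2 ('a'): new char, reset run to 1
  Position 3 ('a'): continues run of 'a', length=2
  Position 4 ('a'): continues run of 'a', length=3
  Position 5 ('a'): continues run of 'a', length=4
  Position 6 ('c'): new char, reset run to 1
  Position 7 ('c'): continues run of 'c', length=2
  Position 8 ('b'): new char, reset run to 1
  Position 9 ('c'): new char, reset run to 1
  Position 10 ('c'): continues run of 'c', length=2
Longest run: 'a' with length 4

4


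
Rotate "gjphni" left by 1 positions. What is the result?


Input: "gjphni", rotate left by 1
First 1 characters: "g"
Remaining characters: "jphni"
Concatenate remaining + first: "jphni" + "g" = "jphnig"

jphnig


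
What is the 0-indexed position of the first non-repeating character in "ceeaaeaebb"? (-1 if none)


Input: ceeaaeaebb
Character frequencies:
  'a': 3
  'b': 2
  'c': 1
  'e': 4
Scanning left to right for freq == 1:
  Position 0 ('c'): unique! => answer = 0

0


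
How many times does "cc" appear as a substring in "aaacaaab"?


Searching for "cc" in "aaacaaab"
Scanning each position:
  Position 0: "aa" => no
  Position 1: "aa" => no
  Position 2: "ac" => no
  Position 3: "ca" => no
  Position 4: "aa" => no
  Position 5: "aa" => no
  Position 6: "ab" => no
Total occurrences: 0

0


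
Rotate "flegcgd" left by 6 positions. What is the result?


Input: "flegcgd", rotate left by 6
First 6 characters: "flegcg"
Remaining characters: "d"
Concatenate remaining + first: "d" + "flegcg" = "dflegcg"

dflegcg


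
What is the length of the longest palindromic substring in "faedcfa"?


Input: "faedcfa"
Checking substrings for palindromes:
  No multi-char palindromic substrings found
Longest palindromic substring: "f" with length 1

1


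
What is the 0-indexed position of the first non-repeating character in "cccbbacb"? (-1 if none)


Input: cccbbacb
Character frequencies:
  'a': 1
  'b': 3
  'c': 4
Scanning left to right for freq == 1:
  Position 0 ('c'): freq=4, skip
  Position 1 ('c'): freq=4, skip
  Position 2 ('c'): freq=4, skip
  Position 3 ('b'): freq=3, skip
  Position 4 ('b'): freq=3, skip
  Position 5 ('a'): unique! => answer = 5

5


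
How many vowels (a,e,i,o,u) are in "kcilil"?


Input: kcilil
Checking each character:
  'k' at position 0: consonant
  'c' at position 1: consonant
  'i' at position 2: vowel (running total: 1)
  'l' at position 3: consonant
  'i' at position 4: vowel (running total: 2)
  'l' at position 5: consonant
Total vowels: 2

2


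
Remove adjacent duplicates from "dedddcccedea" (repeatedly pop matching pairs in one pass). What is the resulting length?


Input: dedddcccedea
Stack-based adjacent duplicate removal:
  Read 'd': push. Stack: d
  Read 'e': push. Stack: de
  Read 'd': push. Stack: ded
  Read 'd': matches stack top 'd' => pop. Stack: de
  Read 'd': push. Stack: ded
  Read 'c': push. Stack: dedc
  Read 'c': matches stack top 'c' => pop. Stack: ded
  Read 'c': push. Stack: dedc
  Read 'e': push. Stack: dedce
  Read 'd': push. Stack: dedced
  Read 'e': push. Stack: dedcede
  Read 'a': push. Stack: dedcedea
Final stack: "dedcedea" (length 8)

8


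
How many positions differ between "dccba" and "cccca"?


Comparing "dccba" and "cccca" position by position:
  Position 0: 'd' vs 'c' => DIFFER
  Position 1: 'c' vs 'c' => same
  Position 2: 'c' vs 'c' => same
  Position 3: 'b' vs 'c' => DIFFER
  Position 4: 'a' vs 'a' => same
Positions that differ: 2

2


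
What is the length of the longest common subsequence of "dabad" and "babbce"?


LCS of "dabad" and "babbce"
DP table:
           b    a    b    b    c    e
      0    0    0    0    0    0    0
  d   0    0    0    0    0    0    0
  a   0    0    1    1    1    1    1
  b   0    1    1    2    2    2    2
  a   0    1    2    2    2    2    2
  d   0    1    2    2    2    2    2
LCS length = dp[5][6] = 2

2


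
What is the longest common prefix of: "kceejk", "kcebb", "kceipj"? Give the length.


Words: kceejk, kcebb, kceipj
  Position 0: all 'k' => match
  Position 1: all 'c' => match
  Position 2: all 'e' => match
  Position 3: ('e', 'b', 'i') => mismatch, stop
LCP = "kce" (length 3)

3
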